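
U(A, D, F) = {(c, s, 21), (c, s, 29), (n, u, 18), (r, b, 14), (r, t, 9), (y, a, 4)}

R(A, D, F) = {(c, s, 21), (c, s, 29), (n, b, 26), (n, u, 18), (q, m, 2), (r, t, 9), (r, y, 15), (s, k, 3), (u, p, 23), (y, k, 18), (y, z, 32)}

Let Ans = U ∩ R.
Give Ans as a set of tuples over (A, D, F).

{(c, s, 21), (c, s, 29), (n, u, 18), (r, t, 9)}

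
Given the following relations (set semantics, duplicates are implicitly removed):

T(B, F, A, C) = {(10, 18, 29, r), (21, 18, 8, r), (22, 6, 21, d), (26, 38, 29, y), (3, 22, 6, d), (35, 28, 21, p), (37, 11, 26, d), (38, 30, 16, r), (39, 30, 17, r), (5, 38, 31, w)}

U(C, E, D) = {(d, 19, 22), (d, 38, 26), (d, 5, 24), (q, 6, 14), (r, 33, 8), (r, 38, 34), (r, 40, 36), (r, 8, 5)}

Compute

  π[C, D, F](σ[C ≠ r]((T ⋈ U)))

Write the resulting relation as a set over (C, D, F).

Natural join on C: {(10, 18, 29, r, 33, 8), (10, 18, 29, r, 38, 34), (10, 18, 29, r, 40, 36), (10, 18, 29, r, 8, 5), (21, 18, 8, r, 33, 8), (21, 18, 8, r, 38, 34), (21, 18, 8, r, 40, 36), (21, 18, 8, r, 8, 5), (22, 6, 21, d, 19, 22), (22, 6, 21, d, 38, 26), (22, 6, 21, d, 5, 24), (3, 22, 6, d, 19, 22), (3, 22, 6, d, 38, 26), (3, 22, 6, d, 5, 24), (37, 11, 26, d, 19, 22), (37, 11, 26, d, 38, 26), (37, 11, 26, d, 5, 24), (38, 30, 16, r, 33, 8), (38, 30, 16, r, 38, 34), (38, 30, 16, r, 40, 36), (38, 30, 16, r, 8, 5), (39, 30, 17, r, 33, 8), (39, 30, 17, r, 38, 34), (39, 30, 17, r, 40, 36), (39, 30, 17, r, 8, 5)}
Apply σ_{C ≠ r}; surviving tuples: {(22, 6, 21, d, 19, 22), (22, 6, 21, d, 38, 26), (22, 6, 21, d, 5, 24), (3, 22, 6, d, 19, 22), (3, 22, 6, d, 38, 26), (3, 22, 6, d, 5, 24), (37, 11, 26, d, 19, 22), (37, 11, 26, d, 38, 26), (37, 11, 26, d, 5, 24)}
Projecting to C, D, F: {(d, 22, 11), (d, 22, 22), (d, 22, 6), (d, 24, 11), (d, 24, 22), (d, 24, 6), (d, 26, 11), (d, 26, 22), (d, 26, 6)}

{(d, 22, 11), (d, 22, 22), (d, 22, 6), (d, 24, 11), (d, 24, 22), (d, 24, 6), (d, 26, 11), (d, 26, 22), (d, 26, 6)}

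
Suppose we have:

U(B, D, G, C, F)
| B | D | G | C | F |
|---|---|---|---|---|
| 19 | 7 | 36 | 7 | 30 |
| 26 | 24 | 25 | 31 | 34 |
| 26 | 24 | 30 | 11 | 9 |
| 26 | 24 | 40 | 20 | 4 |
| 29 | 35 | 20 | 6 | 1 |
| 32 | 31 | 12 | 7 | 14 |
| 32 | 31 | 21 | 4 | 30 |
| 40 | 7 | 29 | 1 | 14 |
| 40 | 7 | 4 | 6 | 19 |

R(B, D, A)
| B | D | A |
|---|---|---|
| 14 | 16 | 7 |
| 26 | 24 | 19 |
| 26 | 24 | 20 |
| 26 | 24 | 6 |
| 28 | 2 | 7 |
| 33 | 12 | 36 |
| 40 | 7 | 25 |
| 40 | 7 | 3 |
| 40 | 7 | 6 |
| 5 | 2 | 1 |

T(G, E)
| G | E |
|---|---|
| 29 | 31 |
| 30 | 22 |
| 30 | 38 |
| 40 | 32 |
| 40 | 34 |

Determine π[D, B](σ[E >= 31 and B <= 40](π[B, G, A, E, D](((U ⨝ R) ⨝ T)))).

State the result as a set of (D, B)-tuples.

{(24, 26), (7, 40)}

Joining U and R on B, D yields {(26, 24, 25, 31, 34, 19), (26, 24, 25, 31, 34, 20), (26, 24, 25, 31, 34, 6), (26, 24, 30, 11, 9, 19), (26, 24, 30, 11, 9, 20), (26, 24, 30, 11, 9, 6), (26, 24, 40, 20, 4, 19), (26, 24, 40, 20, 4, 20), (26, 24, 40, 20, 4, 6), (40, 7, 29, 1, 14, 25), (40, 7, 29, 1, 14, 3), (40, 7, 29, 1, 14, 6), (40, 7, 4, 6, 19, 25), (40, 7, 4, 6, 19, 3), (40, 7, 4, 6, 19, 6)}.
Joining (U ⨝ R) and T on G yields {(26, 24, 30, 11, 9, 19, 22), (26, 24, 30, 11, 9, 19, 38), (26, 24, 30, 11, 9, 20, 22), (26, 24, 30, 11, 9, 20, 38), (26, 24, 30, 11, 9, 6, 22), (26, 24, 30, 11, 9, 6, 38), (26, 24, 40, 20, 4, 19, 32), (26, 24, 40, 20, 4, 19, 34), (26, 24, 40, 20, 4, 20, 32), (26, 24, 40, 20, 4, 20, 34), (26, 24, 40, 20, 4, 6, 32), (26, 24, 40, 20, 4, 6, 34), (40, 7, 29, 1, 14, 25, 31), (40, 7, 29, 1, 14, 3, 31), (40, 7, 29, 1, 14, 6, 31)}.
π[B, G, A, E, D]: project onto (B, G, A, E, D) → {(26, 30, 19, 22, 24), (26, 30, 19, 38, 24), (26, 30, 20, 22, 24), (26, 30, 20, 38, 24), (26, 30, 6, 22, 24), (26, 30, 6, 38, 24), (26, 40, 19, 32, 24), (26, 40, 19, 34, 24), (26, 40, 20, 32, 24), (26, 40, 20, 34, 24), (26, 40, 6, 32, 24), (26, 40, 6, 34, 24), (40, 29, 25, 31, 7), (40, 29, 3, 31, 7), (40, 29, 6, 31, 7)}
Selection E >= 31 and B <= 40: {(26, 30, 19, 38, 24), (26, 30, 20, 38, 24), (26, 30, 6, 38, 24), (26, 40, 19, 32, 24), (26, 40, 19, 34, 24), (26, 40, 20, 32, 24), (26, 40, 20, 34, 24), (26, 40, 6, 32, 24), (26, 40, 6, 34, 24), (40, 29, 25, 31, 7), (40, 29, 3, 31, 7), (40, 29, 6, 31, 7)}
π[D, B]: project onto (D, B) (10 duplicate(s) eliminated) → {(24, 26), (7, 40)}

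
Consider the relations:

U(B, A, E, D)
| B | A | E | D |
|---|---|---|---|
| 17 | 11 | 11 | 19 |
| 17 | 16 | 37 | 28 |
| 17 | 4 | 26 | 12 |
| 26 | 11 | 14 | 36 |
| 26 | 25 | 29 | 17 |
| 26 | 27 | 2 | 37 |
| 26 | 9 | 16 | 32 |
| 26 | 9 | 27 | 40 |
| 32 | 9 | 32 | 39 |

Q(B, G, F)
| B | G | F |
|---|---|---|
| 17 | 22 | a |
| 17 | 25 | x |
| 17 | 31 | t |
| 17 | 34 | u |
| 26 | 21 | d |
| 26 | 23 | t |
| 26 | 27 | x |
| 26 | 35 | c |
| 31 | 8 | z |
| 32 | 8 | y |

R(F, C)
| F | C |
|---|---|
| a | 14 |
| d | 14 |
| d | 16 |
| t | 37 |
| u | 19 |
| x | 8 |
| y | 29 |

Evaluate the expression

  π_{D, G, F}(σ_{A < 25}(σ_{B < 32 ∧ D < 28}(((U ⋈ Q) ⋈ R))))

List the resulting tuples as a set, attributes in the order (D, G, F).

U ⋈ Q (natural join on B): {(17, 11, 11, 19, 22, a), (17, 11, 11, 19, 25, x), (17, 11, 11, 19, 31, t), (17, 11, 11, 19, 34, u), (17, 16, 37, 28, 22, a), (17, 16, 37, 28, 25, x), (17, 16, 37, 28, 31, t), (17, 16, 37, 28, 34, u), (17, 4, 26, 12, 22, a), (17, 4, 26, 12, 25, x), (17, 4, 26, 12, 31, t), (17, 4, 26, 12, 34, u), (26, 11, 14, 36, 21, d), (26, 11, 14, 36, 23, t), (26, 11, 14, 36, 27, x), (26, 11, 14, 36, 35, c), (26, 25, 29, 17, 21, d), (26, 25, 29, 17, 23, t), (26, 25, 29, 17, 27, x), (26, 25, 29, 17, 35, c), (26, 27, 2, 37, 21, d), (26, 27, 2, 37, 23, t), (26, 27, 2, 37, 27, x), (26, 27, 2, 37, 35, c), (26, 9, 16, 32, 21, d), (26, 9, 16, 32, 23, t), (26, 9, 16, 32, 27, x), (26, 9, 16, 32, 35, c), (26, 9, 27, 40, 21, d), (26, 9, 27, 40, 23, t), (26, 9, 27, 40, 27, x), (26, 9, 27, 40, 35, c), (32, 9, 32, 39, 8, y)}
(U ⋈ Q) ⋈ R (natural join on F): {(17, 11, 11, 19, 22, a, 14), (17, 11, 11, 19, 25, x, 8), (17, 11, 11, 19, 31, t, 37), (17, 11, 11, 19, 34, u, 19), (17, 16, 37, 28, 22, a, 14), (17, 16, 37, 28, 25, x, 8), (17, 16, 37, 28, 31, t, 37), (17, 16, 37, 28, 34, u, 19), (17, 4, 26, 12, 22, a, 14), (17, 4, 26, 12, 25, x, 8), (17, 4, 26, 12, 31, t, 37), (17, 4, 26, 12, 34, u, 19), (26, 11, 14, 36, 21, d, 14), (26, 11, 14, 36, 21, d, 16), (26, 11, 14, 36, 23, t, 37), (26, 11, 14, 36, 27, x, 8), (26, 25, 29, 17, 21, d, 14), (26, 25, 29, 17, 21, d, 16), (26, 25, 29, 17, 23, t, 37), (26, 25, 29, 17, 27, x, 8), (26, 27, 2, 37, 21, d, 14), (26, 27, 2, 37, 21, d, 16), (26, 27, 2, 37, 23, t, 37), (26, 27, 2, 37, 27, x, 8), (26, 9, 16, 32, 21, d, 14), (26, 9, 16, 32, 21, d, 16), (26, 9, 16, 32, 23, t, 37), (26, 9, 16, 32, 27, x, 8), (26, 9, 27, 40, 21, d, 14), (26, 9, 27, 40, 21, d, 16), (26, 9, 27, 40, 23, t, 37), (26, 9, 27, 40, 27, x, 8), (32, 9, 32, 39, 8, y, 29)}
Filtering on B < 32 ∧ D < 28 leaves {(17, 11, 11, 19, 22, a, 14), (17, 11, 11, 19, 25, x, 8), (17, 11, 11, 19, 31, t, 37), (17, 11, 11, 19, 34, u, 19), (17, 4, 26, 12, 22, a, 14), (17, 4, 26, 12, 25, x, 8), (17, 4, 26, 12, 31, t, 37), (17, 4, 26, 12, 34, u, 19), (26, 25, 29, 17, 21, d, 14), (26, 25, 29, 17, 21, d, 16), (26, 25, 29, 17, 23, t, 37), (26, 25, 29, 17, 27, x, 8)}.
Filtering on A < 25 leaves {(17, 11, 11, 19, 22, a, 14), (17, 11, 11, 19, 25, x, 8), (17, 11, 11, 19, 31, t, 37), (17, 11, 11, 19, 34, u, 19), (17, 4, 26, 12, 22, a, 14), (17, 4, 26, 12, 25, x, 8), (17, 4, 26, 12, 31, t, 37), (17, 4, 26, 12, 34, u, 19)}.
Projecting to D, G, F: {(12, 22, a), (12, 25, x), (12, 31, t), (12, 34, u), (19, 22, a), (19, 25, x), (19, 31, t), (19, 34, u)}

{(12, 22, a), (12, 25, x), (12, 31, t), (12, 34, u), (19, 22, a), (19, 25, x), (19, 31, t), (19, 34, u)}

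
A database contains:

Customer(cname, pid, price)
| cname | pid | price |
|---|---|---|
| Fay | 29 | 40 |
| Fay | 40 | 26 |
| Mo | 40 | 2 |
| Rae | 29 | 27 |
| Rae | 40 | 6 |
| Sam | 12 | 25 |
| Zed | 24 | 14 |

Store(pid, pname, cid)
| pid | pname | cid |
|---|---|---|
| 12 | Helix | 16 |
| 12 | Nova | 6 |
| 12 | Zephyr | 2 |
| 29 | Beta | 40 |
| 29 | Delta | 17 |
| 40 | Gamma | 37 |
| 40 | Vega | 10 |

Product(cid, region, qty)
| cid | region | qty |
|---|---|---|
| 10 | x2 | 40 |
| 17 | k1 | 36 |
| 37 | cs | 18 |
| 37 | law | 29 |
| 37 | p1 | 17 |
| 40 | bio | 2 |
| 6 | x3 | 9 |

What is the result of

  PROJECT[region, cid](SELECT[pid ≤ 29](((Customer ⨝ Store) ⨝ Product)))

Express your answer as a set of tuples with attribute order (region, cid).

{(bio, 40), (k1, 17), (x3, 6)}

Joining Customer and Store on pid yields {(Fay, 29, 40, Beta, 40), (Fay, 29, 40, Delta, 17), (Fay, 40, 26, Gamma, 37), (Fay, 40, 26, Vega, 10), (Mo, 40, 2, Gamma, 37), (Mo, 40, 2, Vega, 10), (Rae, 29, 27, Beta, 40), (Rae, 29, 27, Delta, 17), (Rae, 40, 6, Gamma, 37), (Rae, 40, 6, Vega, 10), (Sam, 12, 25, Helix, 16), (Sam, 12, 25, Nova, 6), (Sam, 12, 25, Zephyr, 2)}.
Joining (Customer ⨝ Store) and Product on cid yields {(Fay, 29, 40, Beta, 40, bio, 2), (Fay, 29, 40, Delta, 17, k1, 36), (Fay, 40, 26, Gamma, 37, cs, 18), (Fay, 40, 26, Gamma, 37, law, 29), (Fay, 40, 26, Gamma, 37, p1, 17), (Fay, 40, 26, Vega, 10, x2, 40), (Mo, 40, 2, Gamma, 37, cs, 18), (Mo, 40, 2, Gamma, 37, law, 29), (Mo, 40, 2, Gamma, 37, p1, 17), (Mo, 40, 2, Vega, 10, x2, 40), (Rae, 29, 27, Beta, 40, bio, 2), (Rae, 29, 27, Delta, 17, k1, 36), (Rae, 40, 6, Gamma, 37, cs, 18), (Rae, 40, 6, Gamma, 37, law, 29), (Rae, 40, 6, Gamma, 37, p1, 17), (Rae, 40, 6, Vega, 10, x2, 40), (Sam, 12, 25, Nova, 6, x3, 9)}.
Filtering on pid ≤ 29 leaves {(Fay, 29, 40, Beta, 40, bio, 2), (Fay, 29, 40, Delta, 17, k1, 36), (Rae, 29, 27, Beta, 40, bio, 2), (Rae, 29, 27, Delta, 17, k1, 36), (Sam, 12, 25, Nova, 6, x3, 9)}.
Keep only column(s) region, cid (2 duplicate(s) eliminated): {(bio, 40), (k1, 17), (x3, 6)}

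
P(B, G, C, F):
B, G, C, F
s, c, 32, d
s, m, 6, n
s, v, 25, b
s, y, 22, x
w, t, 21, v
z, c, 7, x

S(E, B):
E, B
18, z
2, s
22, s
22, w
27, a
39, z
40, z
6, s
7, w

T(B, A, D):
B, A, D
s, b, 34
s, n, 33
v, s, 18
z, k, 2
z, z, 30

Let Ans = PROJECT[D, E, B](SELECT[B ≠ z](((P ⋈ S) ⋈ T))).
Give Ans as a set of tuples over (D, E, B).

P ⋈ S (natural join on B): {(s, c, 32, d, 2), (s, c, 32, d, 22), (s, c, 32, d, 6), (s, m, 6, n, 2), (s, m, 6, n, 22), (s, m, 6, n, 6), (s, v, 25, b, 2), (s, v, 25, b, 22), (s, v, 25, b, 6), (s, y, 22, x, 2), (s, y, 22, x, 22), (s, y, 22, x, 6), (w, t, 21, v, 22), (w, t, 21, v, 7), (z, c, 7, x, 18), (z, c, 7, x, 39), (z, c, 7, x, 40)}
(P ⋈ S) ⋈ T (natural join on B): {(s, c, 32, d, 2, b, 34), (s, c, 32, d, 2, n, 33), (s, c, 32, d, 22, b, 34), (s, c, 32, d, 22, n, 33), (s, c, 32, d, 6, b, 34), (s, c, 32, d, 6, n, 33), (s, m, 6, n, 2, b, 34), (s, m, 6, n, 2, n, 33), (s, m, 6, n, 22, b, 34), (s, m, 6, n, 22, n, 33), (s, m, 6, n, 6, b, 34), (s, m, 6, n, 6, n, 33), (s, v, 25, b, 2, b, 34), (s, v, 25, b, 2, n, 33), (s, v, 25, b, 22, b, 34), (s, v, 25, b, 22, n, 33), (s, v, 25, b, 6, b, 34), (s, v, 25, b, 6, n, 33), (s, y, 22, x, 2, b, 34), (s, y, 22, x, 2, n, 33), (s, y, 22, x, 22, b, 34), (s, y, 22, x, 22, n, 33), (s, y, 22, x, 6, b, 34), (s, y, 22, x, 6, n, 33), (z, c, 7, x, 18, k, 2), (z, c, 7, x, 18, z, 30), (z, c, 7, x, 39, k, 2), (z, c, 7, x, 39, z, 30), (z, c, 7, x, 40, k, 2), (z, c, 7, x, 40, z, 30)}
Filtering on B ≠ z leaves {(s, c, 32, d, 2, b, 34), (s, c, 32, d, 2, n, 33), (s, c, 32, d, 22, b, 34), (s, c, 32, d, 22, n, 33), (s, c, 32, d, 6, b, 34), (s, c, 32, d, 6, n, 33), (s, m, 6, n, 2, b, 34), (s, m, 6, n, 2, n, 33), (s, m, 6, n, 22, b, 34), (s, m, 6, n, 22, n, 33), (s, m, 6, n, 6, b, 34), (s, m, 6, n, 6, n, 33), (s, v, 25, b, 2, b, 34), (s, v, 25, b, 2, n, 33), (s, v, 25, b, 22, b, 34), (s, v, 25, b, 22, n, 33), (s, v, 25, b, 6, b, 34), (s, v, 25, b, 6, n, 33), (s, y, 22, x, 2, b, 34), (s, y, 22, x, 2, n, 33), (s, y, 22, x, 22, b, 34), (s, y, 22, x, 22, n, 33), (s, y, 22, x, 6, b, 34), (s, y, 22, x, 6, n, 33)}.
π_{D, E, B} gives {(33, 2, s), (33, 22, s), (33, 6, s), (34, 2, s), (34, 22, s), (34, 6, s)} (18 duplicate(s) eliminated).

{(33, 2, s), (33, 22, s), (33, 6, s), (34, 2, s), (34, 22, s), (34, 6, s)}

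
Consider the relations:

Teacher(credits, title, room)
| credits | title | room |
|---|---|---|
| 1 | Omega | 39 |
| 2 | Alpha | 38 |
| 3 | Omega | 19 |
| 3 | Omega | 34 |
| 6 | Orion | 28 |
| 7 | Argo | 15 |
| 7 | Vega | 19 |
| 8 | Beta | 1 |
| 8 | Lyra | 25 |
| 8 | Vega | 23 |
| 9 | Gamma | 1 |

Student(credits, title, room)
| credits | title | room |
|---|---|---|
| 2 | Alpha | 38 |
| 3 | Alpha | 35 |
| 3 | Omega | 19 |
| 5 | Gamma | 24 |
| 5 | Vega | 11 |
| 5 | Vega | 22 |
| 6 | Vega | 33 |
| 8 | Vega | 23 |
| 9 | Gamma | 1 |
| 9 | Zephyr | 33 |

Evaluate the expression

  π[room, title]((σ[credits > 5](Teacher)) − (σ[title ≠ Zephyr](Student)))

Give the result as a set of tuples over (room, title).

Selection credits > 5: {(6, Orion, 28), (7, Argo, 15), (7, Vega, 19), (8, Beta, 1), (8, Lyra, 25), (8, Vega, 23), (9, Gamma, 1)}
Selection title ≠ Zephyr: {(2, Alpha, 38), (3, Alpha, 35), (3, Omega, 19), (5, Gamma, 24), (5, Vega, 11), (5, Vega, 22), (6, Vega, 33), (8, Vega, 23), (9, Gamma, 1)}
Set difference of the two operands is {(6, Orion, 28), (7, Argo, 15), (7, Vega, 19), (8, Beta, 1), (8, Lyra, 25)}.
Projecting to room, title: {(1, Beta), (15, Argo), (19, Vega), (25, Lyra), (28, Orion)}

{(1, Beta), (15, Argo), (19, Vega), (25, Lyra), (28, Orion)}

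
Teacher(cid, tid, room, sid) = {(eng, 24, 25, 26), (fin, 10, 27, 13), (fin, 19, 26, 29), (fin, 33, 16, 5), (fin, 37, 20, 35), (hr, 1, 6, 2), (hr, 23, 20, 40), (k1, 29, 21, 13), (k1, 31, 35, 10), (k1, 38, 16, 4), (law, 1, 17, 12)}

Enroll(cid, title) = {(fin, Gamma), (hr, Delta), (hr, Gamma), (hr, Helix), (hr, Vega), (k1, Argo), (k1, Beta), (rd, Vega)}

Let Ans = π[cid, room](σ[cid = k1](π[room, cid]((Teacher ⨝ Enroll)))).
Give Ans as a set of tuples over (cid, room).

Natural join on cid: {(fin, 10, 27, 13, Gamma), (fin, 19, 26, 29, Gamma), (fin, 33, 16, 5, Gamma), (fin, 37, 20, 35, Gamma), (hr, 1, 6, 2, Delta), (hr, 1, 6, 2, Gamma), (hr, 1, 6, 2, Helix), (hr, 1, 6, 2, Vega), (hr, 23, 20, 40, Delta), (hr, 23, 20, 40, Gamma), (hr, 23, 20, 40, Helix), (hr, 23, 20, 40, Vega), (k1, 29, 21, 13, Argo), (k1, 29, 21, 13, Beta), (k1, 31, 35, 10, Argo), (k1, 31, 35, 10, Beta), (k1, 38, 16, 4, Argo), (k1, 38, 16, 4, Beta)}
Projecting to room, cid (9 duplicate(s) eliminated): {(16, fin), (16, k1), (20, fin), (20, hr), (21, k1), (26, fin), (27, fin), (35, k1), (6, hr)}
σ[cid = k1]: keep tuples satisfying cid = k1 → {(16, k1), (21, k1), (35, k1)}
Projecting to cid, room: {(k1, 16), (k1, 21), (k1, 35)}

{(k1, 16), (k1, 21), (k1, 35)}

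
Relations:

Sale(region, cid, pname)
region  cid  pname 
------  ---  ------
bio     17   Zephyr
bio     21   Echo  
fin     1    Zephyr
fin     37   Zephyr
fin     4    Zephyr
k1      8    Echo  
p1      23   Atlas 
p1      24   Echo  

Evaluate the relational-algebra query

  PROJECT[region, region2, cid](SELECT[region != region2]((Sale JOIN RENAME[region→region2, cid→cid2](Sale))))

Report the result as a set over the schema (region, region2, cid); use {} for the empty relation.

{(bio, fin, 17), (bio, k1, 21), (bio, p1, 21), (fin, bio, 1), (fin, bio, 37), (fin, bio, 4), (k1, bio, 8), (k1, p1, 8), (p1, bio, 24), (p1, k1, 24)}

ρ[region→region2, cid→cid2]: schema becomes (region2, cid2, pname); tuples unchanged.
Joining Sale and RENAME[region→region2, cid→cid2](Sale) on pname yields {(bio, 17, Zephyr, bio, 17), (bio, 17, Zephyr, fin, 1), (bio, 17, Zephyr, fin, 37), (bio, 17, Zephyr, fin, 4), (bio, 21, Echo, bio, 21), (bio, 21, Echo, k1, 8), (bio, 21, Echo, p1, 24), (fin, 1, Zephyr, bio, 17), (fin, 1, Zephyr, fin, 1), (fin, 1, Zephyr, fin, 37), (fin, 1, Zephyr, fin, 4), (fin, 37, Zephyr, bio, 17), (fin, 37, Zephyr, fin, 1), (fin, 37, Zephyr, fin, 37), (fin, 37, Zephyr, fin, 4), (fin, 4, Zephyr, bio, 17), (fin, 4, Zephyr, fin, 1), (fin, 4, Zephyr, fin, 37), (fin, 4, Zephyr, fin, 4), (k1, 8, Echo, bio, 21), (k1, 8, Echo, k1, 8), (k1, 8, Echo, p1, 24), (p1, 23, Atlas, p1, 23), (p1, 24, Echo, bio, 21), (p1, 24, Echo, k1, 8), (p1, 24, Echo, p1, 24)}.
Filtering on region != region2 leaves {(bio, 17, Zephyr, fin, 1), (bio, 17, Zephyr, fin, 37), (bio, 17, Zephyr, fin, 4), (bio, 21, Echo, k1, 8), (bio, 21, Echo, p1, 24), (fin, 1, Zephyr, bio, 17), (fin, 37, Zephyr, bio, 17), (fin, 4, Zephyr, bio, 17), (k1, 8, Echo, bio, 21), (k1, 8, Echo, p1, 24), (p1, 24, Echo, bio, 21), (p1, 24, Echo, k1, 8)}.
Projecting to region, region2, cid (2 duplicate(s) eliminated): {(bio, fin, 17), (bio, k1, 21), (bio, p1, 21), (fin, bio, 1), (fin, bio, 37), (fin, bio, 4), (k1, bio, 8), (k1, p1, 8), (p1, bio, 24), (p1, k1, 24)}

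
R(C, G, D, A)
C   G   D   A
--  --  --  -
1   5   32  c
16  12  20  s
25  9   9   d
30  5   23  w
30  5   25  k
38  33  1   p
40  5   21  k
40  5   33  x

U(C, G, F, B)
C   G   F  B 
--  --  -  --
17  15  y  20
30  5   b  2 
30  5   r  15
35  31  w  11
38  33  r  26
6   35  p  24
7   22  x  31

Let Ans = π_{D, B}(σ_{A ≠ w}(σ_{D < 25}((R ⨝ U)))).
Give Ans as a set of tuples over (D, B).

{(1, 26)}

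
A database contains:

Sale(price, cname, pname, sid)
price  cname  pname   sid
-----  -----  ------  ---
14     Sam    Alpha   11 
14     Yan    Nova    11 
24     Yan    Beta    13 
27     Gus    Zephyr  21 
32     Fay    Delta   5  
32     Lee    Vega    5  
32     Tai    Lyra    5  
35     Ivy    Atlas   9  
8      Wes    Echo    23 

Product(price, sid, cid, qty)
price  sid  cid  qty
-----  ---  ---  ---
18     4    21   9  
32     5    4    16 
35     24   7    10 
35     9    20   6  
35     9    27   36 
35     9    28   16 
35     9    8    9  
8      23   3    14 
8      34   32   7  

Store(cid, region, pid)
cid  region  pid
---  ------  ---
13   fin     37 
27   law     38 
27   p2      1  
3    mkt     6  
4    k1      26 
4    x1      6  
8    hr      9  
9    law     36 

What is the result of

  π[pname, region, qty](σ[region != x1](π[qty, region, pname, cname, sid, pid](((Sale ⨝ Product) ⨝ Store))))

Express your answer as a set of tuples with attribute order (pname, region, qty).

{(Atlas, hr, 9), (Atlas, law, 36), (Atlas, p2, 36), (Delta, k1, 16), (Echo, mkt, 14), (Lyra, k1, 16), (Vega, k1, 16)}

Sale ⋈ Product (natural join on price, sid): {(32, Fay, Delta, 5, 4, 16), (32, Lee, Vega, 5, 4, 16), (32, Tai, Lyra, 5, 4, 16), (35, Ivy, Atlas, 9, 20, 6), (35, Ivy, Atlas, 9, 27, 36), (35, Ivy, Atlas, 9, 28, 16), (35, Ivy, Atlas, 9, 8, 9), (8, Wes, Echo, 23, 3, 14)}
(Sale ⨝ Product) ⋈ Store (natural join on cid): {(32, Fay, Delta, 5, 4, 16, k1, 26), (32, Fay, Delta, 5, 4, 16, x1, 6), (32, Lee, Vega, 5, 4, 16, k1, 26), (32, Lee, Vega, 5, 4, 16, x1, 6), (32, Tai, Lyra, 5, 4, 16, k1, 26), (32, Tai, Lyra, 5, 4, 16, x1, 6), (35, Ivy, Atlas, 9, 27, 36, law, 38), (35, Ivy, Atlas, 9, 27, 36, p2, 1), (35, Ivy, Atlas, 9, 8, 9, hr, 9), (8, Wes, Echo, 23, 3, 14, mkt, 6)}
Projecting to qty, region, pname, cname, sid, pid: {(14, mkt, Echo, Wes, 23, 6), (16, k1, Delta, Fay, 5, 26), (16, k1, Lyra, Tai, 5, 26), (16, k1, Vega, Lee, 5, 26), (16, x1, Delta, Fay, 5, 6), (16, x1, Lyra, Tai, 5, 6), (16, x1, Vega, Lee, 5, 6), (36, law, Atlas, Ivy, 9, 38), (36, p2, Atlas, Ivy, 9, 1), (9, hr, Atlas, Ivy, 9, 9)}
Selection region != x1: {(14, mkt, Echo, Wes, 23, 6), (16, k1, Delta, Fay, 5, 26), (16, k1, Lyra, Tai, 5, 26), (16, k1, Vega, Lee, 5, 26), (36, law, Atlas, Ivy, 9, 38), (36, p2, Atlas, Ivy, 9, 1), (9, hr, Atlas, Ivy, 9, 9)}
Projecting to pname, region, qty: {(Atlas, hr, 9), (Atlas, law, 36), (Atlas, p2, 36), (Delta, k1, 16), (Echo, mkt, 14), (Lyra, k1, 16), (Vega, k1, 16)}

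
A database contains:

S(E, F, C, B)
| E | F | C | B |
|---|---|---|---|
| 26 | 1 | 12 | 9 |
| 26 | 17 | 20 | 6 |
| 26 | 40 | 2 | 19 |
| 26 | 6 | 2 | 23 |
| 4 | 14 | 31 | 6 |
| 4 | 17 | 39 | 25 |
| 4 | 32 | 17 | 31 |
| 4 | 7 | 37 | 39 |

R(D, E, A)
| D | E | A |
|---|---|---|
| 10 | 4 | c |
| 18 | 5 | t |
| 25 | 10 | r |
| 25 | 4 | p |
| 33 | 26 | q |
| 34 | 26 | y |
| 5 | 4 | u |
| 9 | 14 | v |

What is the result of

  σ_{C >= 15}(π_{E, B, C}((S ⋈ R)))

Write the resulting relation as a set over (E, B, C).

{(26, 6, 20), (4, 25, 39), (4, 31, 17), (4, 39, 37), (4, 6, 31)}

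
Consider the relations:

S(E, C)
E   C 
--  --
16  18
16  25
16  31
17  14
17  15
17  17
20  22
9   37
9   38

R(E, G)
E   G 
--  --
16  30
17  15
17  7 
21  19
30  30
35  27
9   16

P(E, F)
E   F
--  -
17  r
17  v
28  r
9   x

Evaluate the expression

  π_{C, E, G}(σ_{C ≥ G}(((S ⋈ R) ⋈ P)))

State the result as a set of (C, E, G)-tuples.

{(14, 17, 7), (15, 17, 15), (15, 17, 7), (17, 17, 15), (17, 17, 7), (37, 9, 16), (38, 9, 16)}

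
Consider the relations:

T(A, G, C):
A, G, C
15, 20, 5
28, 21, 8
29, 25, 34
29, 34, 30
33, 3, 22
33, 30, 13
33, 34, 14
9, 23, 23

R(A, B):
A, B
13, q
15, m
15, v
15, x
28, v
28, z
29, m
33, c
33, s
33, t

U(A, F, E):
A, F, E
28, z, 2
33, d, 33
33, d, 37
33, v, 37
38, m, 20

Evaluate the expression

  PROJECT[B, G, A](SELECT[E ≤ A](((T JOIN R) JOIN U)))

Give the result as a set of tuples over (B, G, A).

{(c, 3, 33), (c, 30, 33), (c, 34, 33), (s, 3, 33), (s, 30, 33), (s, 34, 33), (t, 3, 33), (t, 30, 33), (t, 34, 33), (v, 21, 28), (z, 21, 28)}

T ⋈ R (natural join on A): {(15, 20, 5, m), (15, 20, 5, v), (15, 20, 5, x), (28, 21, 8, v), (28, 21, 8, z), (29, 25, 34, m), (29, 34, 30, m), (33, 3, 22, c), (33, 3, 22, s), (33, 3, 22, t), (33, 30, 13, c), (33, 30, 13, s), (33, 30, 13, t), (33, 34, 14, c), (33, 34, 14, s), (33, 34, 14, t)}
(T JOIN R) ⋈ U (natural join on A): {(28, 21, 8, v, z, 2), (28, 21, 8, z, z, 2), (33, 3, 22, c, d, 33), (33, 3, 22, c, d, 37), (33, 3, 22, c, v, 37), (33, 3, 22, s, d, 33), (33, 3, 22, s, d, 37), (33, 3, 22, s, v, 37), (33, 3, 22, t, d, 33), (33, 3, 22, t, d, 37), (33, 3, 22, t, v, 37), (33, 30, 13, c, d, 33), (33, 30, 13, c, d, 37), (33, 30, 13, c, v, 37), (33, 30, 13, s, d, 33), (33, 30, 13, s, d, 37), (33, 30, 13, s, v, 37), (33, 30, 13, t, d, 33), (33, 30, 13, t, d, 37), (33, 30, 13, t, v, 37), (33, 34, 14, c, d, 33), (33, 34, 14, c, d, 37), (33, 34, 14, c, v, 37), (33, 34, 14, s, d, 33), (33, 34, 14, s, d, 37), (33, 34, 14, s, v, 37), (33, 34, 14, t, d, 33), (33, 34, 14, t, d, 37), (33, 34, 14, t, v, 37)}
Apply σ_{E ≤ A}; surviving tuples: {(28, 21, 8, v, z, 2), (28, 21, 8, z, z, 2), (33, 3, 22, c, d, 33), (33, 3, 22, s, d, 33), (33, 3, 22, t, d, 33), (33, 30, 13, c, d, 33), (33, 30, 13, s, d, 33), (33, 30, 13, t, d, 33), (33, 34, 14, c, d, 33), (33, 34, 14, s, d, 33), (33, 34, 14, t, d, 33)}
Keep only column(s) B, G, A: {(c, 3, 33), (c, 30, 33), (c, 34, 33), (s, 3, 33), (s, 30, 33), (s, 34, 33), (t, 3, 33), (t, 30, 33), (t, 34, 33), (v, 21, 28), (z, 21, 28)}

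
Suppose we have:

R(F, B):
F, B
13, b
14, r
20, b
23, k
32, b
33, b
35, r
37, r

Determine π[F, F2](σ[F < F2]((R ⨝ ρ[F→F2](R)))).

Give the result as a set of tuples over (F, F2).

ρ[F→F2]: schema becomes (F2, B); tuples unchanged.
R ⋈ ρ[F→F2](R) (natural join on B): {(13, b, 13), (13, b, 20), (13, b, 32), (13, b, 33), (14, r, 14), (14, r, 35), (14, r, 37), (20, b, 13), (20, b, 20), (20, b, 32), (20, b, 33), (23, k, 23), (32, b, 13), (32, b, 20), (32, b, 32), (32, b, 33), (33, b, 13), (33, b, 20), (33, b, 32), (33, b, 33), (35, r, 14), (35, r, 35), (35, r, 37), (37, r, 14), (37, r, 35), (37, r, 37)}
Apply σ_{F < F2}; surviving tuples: {(13, b, 20), (13, b, 32), (13, b, 33), (14, r, 35), (14, r, 37), (20, b, 32), (20, b, 33), (32, b, 33), (35, r, 37)}
π_{F, F2} gives {(13, 20), (13, 32), (13, 33), (14, 35), (14, 37), (20, 32), (20, 33), (32, 33), (35, 37)}.

{(13, 20), (13, 32), (13, 33), (14, 35), (14, 37), (20, 32), (20, 33), (32, 33), (35, 37)}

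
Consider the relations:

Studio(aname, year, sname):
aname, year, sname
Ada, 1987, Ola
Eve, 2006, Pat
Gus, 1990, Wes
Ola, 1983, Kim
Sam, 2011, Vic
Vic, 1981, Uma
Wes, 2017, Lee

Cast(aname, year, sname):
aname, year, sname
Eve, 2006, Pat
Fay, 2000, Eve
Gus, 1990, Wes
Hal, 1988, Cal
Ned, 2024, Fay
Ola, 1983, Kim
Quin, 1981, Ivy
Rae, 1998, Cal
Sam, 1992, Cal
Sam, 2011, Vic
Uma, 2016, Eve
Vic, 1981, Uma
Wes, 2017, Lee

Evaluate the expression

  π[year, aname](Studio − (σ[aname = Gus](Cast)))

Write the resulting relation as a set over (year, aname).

Filtering on aname = Gus leaves {(Gus, 1990, Wes)}.
Difference: {(Ada, 1987, Ola), (Eve, 2006, Pat), (Gus, 1990, Wes), (Ola, 1983, Kim), (Sam, 2011, Vic), (Vic, 1981, Uma), (Wes, 2017, Lee)} with {(Gus, 1990, Wes)} → {(Ada, 1987, Ola), (Eve, 2006, Pat), (Ola, 1983, Kim), (Sam, 2011, Vic), (Vic, 1981, Uma), (Wes, 2017, Lee)}
Projecting to year, aname: {(1981, Vic), (1983, Ola), (1987, Ada), (2006, Eve), (2011, Sam), (2017, Wes)}

{(1981, Vic), (1983, Ola), (1987, Ada), (2006, Eve), (2011, Sam), (2017, Wes)}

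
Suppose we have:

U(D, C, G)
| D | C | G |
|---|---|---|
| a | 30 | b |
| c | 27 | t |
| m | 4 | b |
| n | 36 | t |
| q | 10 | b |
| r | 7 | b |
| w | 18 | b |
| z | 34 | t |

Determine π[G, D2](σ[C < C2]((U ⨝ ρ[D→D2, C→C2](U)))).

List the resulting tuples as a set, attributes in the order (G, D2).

{(b, a), (b, q), (b, r), (b, w), (t, n), (t, z)}

ρ[D→D2, C→C2]: schema becomes (D2, C2, G); tuples unchanged.
Joining U and ρ[D→D2, C→C2](U) on G yields {(a, 30, b, a, 30), (a, 30, b, m, 4), (a, 30, b, q, 10), (a, 30, b, r, 7), (a, 30, b, w, 18), (c, 27, t, c, 27), (c, 27, t, n, 36), (c, 27, t, z, 34), (m, 4, b, a, 30), (m, 4, b, m, 4), (m, 4, b, q, 10), (m, 4, b, r, 7), (m, 4, b, w, 18), (n, 36, t, c, 27), (n, 36, t, n, 36), (n, 36, t, z, 34), (q, 10, b, a, 30), (q, 10, b, m, 4), (q, 10, b, q, 10), (q, 10, b, r, 7), (q, 10, b, w, 18), (r, 7, b, a, 30), (r, 7, b, m, 4), (r, 7, b, q, 10), (r, 7, b, r, 7), (r, 7, b, w, 18), (w, 18, b, a, 30), (w, 18, b, m, 4), (w, 18, b, q, 10), (w, 18, b, r, 7), (w, 18, b, w, 18), (z, 34, t, c, 27), (z, 34, t, n, 36), (z, 34, t, z, 34)}.
σ[C < C2]: keep tuples satisfying C < C2 → {(c, 27, t, n, 36), (c, 27, t, z, 34), (m, 4, b, a, 30), (m, 4, b, q, 10), (m, 4, b, r, 7), (m, 4, b, w, 18), (q, 10, b, a, 30), (q, 10, b, w, 18), (r, 7, b, a, 30), (r, 7, b, q, 10), (r, 7, b, w, 18), (w, 18, b, a, 30), (z, 34, t, n, 36)}
Keep only column(s) G, D2 (7 duplicate(s) eliminated): {(b, a), (b, q), (b, r), (b, w), (t, n), (t, z)}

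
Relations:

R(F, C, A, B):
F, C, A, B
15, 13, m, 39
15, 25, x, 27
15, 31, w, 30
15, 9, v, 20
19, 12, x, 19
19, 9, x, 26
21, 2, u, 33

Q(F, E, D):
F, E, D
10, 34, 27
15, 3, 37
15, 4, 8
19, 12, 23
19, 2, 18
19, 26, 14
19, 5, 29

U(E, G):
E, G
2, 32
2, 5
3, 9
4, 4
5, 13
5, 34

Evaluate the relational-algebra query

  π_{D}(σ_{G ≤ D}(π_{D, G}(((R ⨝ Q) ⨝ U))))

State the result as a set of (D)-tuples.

Natural join on F: {(15, 13, m, 39, 3, 37), (15, 13, m, 39, 4, 8), (15, 25, x, 27, 3, 37), (15, 25, x, 27, 4, 8), (15, 31, w, 30, 3, 37), (15, 31, w, 30, 4, 8), (15, 9, v, 20, 3, 37), (15, 9, v, 20, 4, 8), (19, 12, x, 19, 12, 23), (19, 12, x, 19, 2, 18), (19, 12, x, 19, 26, 14), (19, 12, x, 19, 5, 29), (19, 9, x, 26, 12, 23), (19, 9, x, 26, 2, 18), (19, 9, x, 26, 26, 14), (19, 9, x, 26, 5, 29)}
Natural join on E: {(15, 13, m, 39, 3, 37, 9), (15, 13, m, 39, 4, 8, 4), (15, 25, x, 27, 3, 37, 9), (15, 25, x, 27, 4, 8, 4), (15, 31, w, 30, 3, 37, 9), (15, 31, w, 30, 4, 8, 4), (15, 9, v, 20, 3, 37, 9), (15, 9, v, 20, 4, 8, 4), (19, 12, x, 19, 2, 18, 32), (19, 12, x, 19, 2, 18, 5), (19, 12, x, 19, 5, 29, 13), (19, 12, x, 19, 5, 29, 34), (19, 9, x, 26, 2, 18, 32), (19, 9, x, 26, 2, 18, 5), (19, 9, x, 26, 5, 29, 13), (19, 9, x, 26, 5, 29, 34)}
Keep only column(s) D, G (10 duplicate(s) eliminated): {(18, 32), (18, 5), (29, 13), (29, 34), (37, 9), (8, 4)}
Filtering on G ≤ D leaves {(18, 5), (29, 13), (37, 9), (8, 4)}.
Keep only column(s) D: {18, 29, 37, 8}

{18, 29, 37, 8}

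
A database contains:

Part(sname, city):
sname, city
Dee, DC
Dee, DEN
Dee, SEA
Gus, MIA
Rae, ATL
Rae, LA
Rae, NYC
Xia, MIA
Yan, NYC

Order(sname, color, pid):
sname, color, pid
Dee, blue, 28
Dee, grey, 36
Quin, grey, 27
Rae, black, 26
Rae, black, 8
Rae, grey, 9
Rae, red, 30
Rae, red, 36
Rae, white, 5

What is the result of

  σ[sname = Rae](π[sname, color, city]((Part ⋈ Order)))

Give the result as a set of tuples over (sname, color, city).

Part ⋈ Order (natural join on sname): {(Dee, DC, blue, 28), (Dee, DC, grey, 36), (Dee, DEN, blue, 28), (Dee, DEN, grey, 36), (Dee, SEA, blue, 28), (Dee, SEA, grey, 36), (Rae, ATL, black, 26), (Rae, ATL, black, 8), (Rae, ATL, grey, 9), (Rae, ATL, red, 30), (Rae, ATL, red, 36), (Rae, ATL, white, 5), (Rae, LA, black, 26), (Rae, LA, black, 8), (Rae, LA, grey, 9), (Rae, LA, red, 30), (Rae, LA, red, 36), (Rae, LA, white, 5), (Rae, NYC, black, 26), (Rae, NYC, black, 8), (Rae, NYC, grey, 9), (Rae, NYC, red, 30), (Rae, NYC, red, 36), (Rae, NYC, white, 5)}
Projecting to sname, color, city (6 duplicate(s) eliminated): {(Dee, blue, DC), (Dee, blue, DEN), (Dee, blue, SEA), (Dee, grey, DC), (Dee, grey, DEN), (Dee, grey, SEA), (Rae, black, ATL), (Rae, black, LA), (Rae, black, NYC), (Rae, grey, ATL), (Rae, grey, LA), (Rae, grey, NYC), (Rae, red, ATL), (Rae, red, LA), (Rae, red, NYC), (Rae, white, ATL), (Rae, white, LA), (Rae, white, NYC)}
σ[sname = Rae]: keep tuples satisfying sname = Rae → {(Rae, black, ATL), (Rae, black, LA), (Rae, black, NYC), (Rae, grey, ATL), (Rae, grey, LA), (Rae, grey, NYC), (Rae, red, ATL), (Rae, red, LA), (Rae, red, NYC), (Rae, white, ATL), (Rae, white, LA), (Rae, white, NYC)}

{(Rae, black, ATL), (Rae, black, LA), (Rae, black, NYC), (Rae, grey, ATL), (Rae, grey, LA), (Rae, grey, NYC), (Rae, red, ATL), (Rae, red, LA), (Rae, red, NYC), (Rae, white, ATL), (Rae, white, LA), (Rae, white, NYC)}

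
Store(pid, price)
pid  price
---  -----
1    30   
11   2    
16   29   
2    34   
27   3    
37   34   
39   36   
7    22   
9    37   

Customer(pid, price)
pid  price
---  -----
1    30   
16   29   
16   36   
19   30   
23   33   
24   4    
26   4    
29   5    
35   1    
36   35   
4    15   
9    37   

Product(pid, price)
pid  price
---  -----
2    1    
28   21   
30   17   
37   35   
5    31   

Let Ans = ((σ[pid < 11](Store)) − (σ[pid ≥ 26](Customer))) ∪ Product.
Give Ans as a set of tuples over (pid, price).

Apply σ_{pid < 11}; surviving tuples: {(1, 30), (2, 34), (7, 22), (9, 37)}
Apply σ_{pid ≥ 26}; surviving tuples: {(26, 4), (29, 5), (35, 1), (36, 35)}
Set difference of the two operands is {(1, 30), (2, 34), (7, 22), (9, 37)}.
Set union of the two operands is {(1, 30), (2, 1), (2, 34), (28, 21), (30, 17), (37, 35), (5, 31), (7, 22), (9, 37)}.

{(1, 30), (2, 1), (2, 34), (28, 21), (30, 17), (37, 35), (5, 31), (7, 22), (9, 37)}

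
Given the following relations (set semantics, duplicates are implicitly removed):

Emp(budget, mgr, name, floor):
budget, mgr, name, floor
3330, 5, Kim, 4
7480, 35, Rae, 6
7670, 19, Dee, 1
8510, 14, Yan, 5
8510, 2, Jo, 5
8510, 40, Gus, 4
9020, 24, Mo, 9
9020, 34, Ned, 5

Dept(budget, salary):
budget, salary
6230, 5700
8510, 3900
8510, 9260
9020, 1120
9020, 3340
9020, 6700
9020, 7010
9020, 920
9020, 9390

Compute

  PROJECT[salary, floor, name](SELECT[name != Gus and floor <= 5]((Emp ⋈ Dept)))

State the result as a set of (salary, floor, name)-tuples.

Joining Emp and Dept on budget yields {(8510, 14, Yan, 5, 3900), (8510, 14, Yan, 5, 9260), (8510, 2, Jo, 5, 3900), (8510, 2, Jo, 5, 9260), (8510, 40, Gus, 4, 3900), (8510, 40, Gus, 4, 9260), (9020, 24, Mo, 9, 1120), (9020, 24, Mo, 9, 3340), (9020, 24, Mo, 9, 6700), (9020, 24, Mo, 9, 7010), (9020, 24, Mo, 9, 920), (9020, 24, Mo, 9, 9390), (9020, 34, Ned, 5, 1120), (9020, 34, Ned, 5, 3340), (9020, 34, Ned, 5, 6700), (9020, 34, Ned, 5, 7010), (9020, 34, Ned, 5, 920), (9020, 34, Ned, 5, 9390)}.
σ[name != Gus and floor <= 5]: keep tuples satisfying name != Gus and floor <= 5 → {(8510, 14, Yan, 5, 3900), (8510, 14, Yan, 5, 9260), (8510, 2, Jo, 5, 3900), (8510, 2, Jo, 5, 9260), (9020, 34, Ned, 5, 1120), (9020, 34, Ned, 5, 3340), (9020, 34, Ned, 5, 6700), (9020, 34, Ned, 5, 7010), (9020, 34, Ned, 5, 920), (9020, 34, Ned, 5, 9390)}
Projecting to salary, floor, name: {(1120, 5, Ned), (3340, 5, Ned), (3900, 5, Jo), (3900, 5, Yan), (6700, 5, Ned), (7010, 5, Ned), (920, 5, Ned), (9260, 5, Jo), (9260, 5, Yan), (9390, 5, Ned)}

{(1120, 5, Ned), (3340, 5, Ned), (3900, 5, Jo), (3900, 5, Yan), (6700, 5, Ned), (7010, 5, Ned), (920, 5, Ned), (9260, 5, Jo), (9260, 5, Yan), (9390, 5, Ned)}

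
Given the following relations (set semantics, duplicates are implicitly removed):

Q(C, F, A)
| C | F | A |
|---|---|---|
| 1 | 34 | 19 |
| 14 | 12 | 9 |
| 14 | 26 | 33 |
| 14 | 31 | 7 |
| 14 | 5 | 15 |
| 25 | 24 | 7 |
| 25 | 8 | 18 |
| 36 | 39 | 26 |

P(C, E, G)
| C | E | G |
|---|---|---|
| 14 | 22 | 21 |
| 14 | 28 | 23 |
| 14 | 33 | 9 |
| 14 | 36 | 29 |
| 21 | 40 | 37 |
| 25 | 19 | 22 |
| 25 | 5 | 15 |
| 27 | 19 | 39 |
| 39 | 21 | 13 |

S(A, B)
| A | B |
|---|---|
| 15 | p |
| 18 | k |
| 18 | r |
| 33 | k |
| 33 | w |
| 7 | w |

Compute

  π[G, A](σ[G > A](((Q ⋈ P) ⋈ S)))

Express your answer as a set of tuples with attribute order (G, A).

{(15, 7), (21, 15), (21, 7), (22, 18), (22, 7), (23, 15), (23, 7), (29, 15), (29, 7), (9, 7)}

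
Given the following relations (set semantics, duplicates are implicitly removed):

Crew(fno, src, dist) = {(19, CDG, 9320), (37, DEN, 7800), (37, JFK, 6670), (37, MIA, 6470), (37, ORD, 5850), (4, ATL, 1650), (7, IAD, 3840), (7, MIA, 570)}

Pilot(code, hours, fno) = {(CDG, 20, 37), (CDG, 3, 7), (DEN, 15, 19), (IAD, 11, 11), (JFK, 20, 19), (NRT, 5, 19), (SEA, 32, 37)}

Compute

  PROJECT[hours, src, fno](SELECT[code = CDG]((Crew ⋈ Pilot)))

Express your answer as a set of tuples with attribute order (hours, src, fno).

{(20, DEN, 37), (20, JFK, 37), (20, MIA, 37), (20, ORD, 37), (3, IAD, 7), (3, MIA, 7)}

Natural join on fno: {(19, CDG, 9320, DEN, 15), (19, CDG, 9320, JFK, 20), (19, CDG, 9320, NRT, 5), (37, DEN, 7800, CDG, 20), (37, DEN, 7800, SEA, 32), (37, JFK, 6670, CDG, 20), (37, JFK, 6670, SEA, 32), (37, MIA, 6470, CDG, 20), (37, MIA, 6470, SEA, 32), (37, ORD, 5850, CDG, 20), (37, ORD, 5850, SEA, 32), (7, IAD, 3840, CDG, 3), (7, MIA, 570, CDG, 3)}
Filtering on code = CDG leaves {(37, DEN, 7800, CDG, 20), (37, JFK, 6670, CDG, 20), (37, MIA, 6470, CDG, 20), (37, ORD, 5850, CDG, 20), (7, IAD, 3840, CDG, 3), (7, MIA, 570, CDG, 3)}.
π[hours, src, fno]: project onto (hours, src, fno) → {(20, DEN, 37), (20, JFK, 37), (20, MIA, 37), (20, ORD, 37), (3, IAD, 7), (3, MIA, 7)}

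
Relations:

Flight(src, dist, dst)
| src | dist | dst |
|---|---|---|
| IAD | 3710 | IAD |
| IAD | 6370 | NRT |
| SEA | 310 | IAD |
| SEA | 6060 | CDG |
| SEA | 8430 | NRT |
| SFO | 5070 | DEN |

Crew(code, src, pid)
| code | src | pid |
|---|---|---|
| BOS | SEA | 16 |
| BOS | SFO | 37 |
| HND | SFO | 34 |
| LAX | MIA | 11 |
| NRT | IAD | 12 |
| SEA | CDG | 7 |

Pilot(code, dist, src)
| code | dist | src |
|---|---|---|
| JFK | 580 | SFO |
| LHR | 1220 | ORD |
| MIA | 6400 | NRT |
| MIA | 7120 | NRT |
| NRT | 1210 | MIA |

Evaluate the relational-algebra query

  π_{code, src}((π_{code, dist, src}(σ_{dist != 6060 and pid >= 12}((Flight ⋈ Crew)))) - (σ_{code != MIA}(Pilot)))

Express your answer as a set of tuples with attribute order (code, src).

{(BOS, SEA), (BOS, SFO), (HND, SFO), (NRT, IAD)}

Natural join on src: {(IAD, 3710, IAD, NRT, 12), (IAD, 6370, NRT, NRT, 12), (SEA, 310, IAD, BOS, 16), (SEA, 6060, CDG, BOS, 16), (SEA, 8430, NRT, BOS, 16), (SFO, 5070, DEN, BOS, 37), (SFO, 5070, DEN, HND, 34)}
Selection dist != 6060 and pid >= 12: {(IAD, 3710, IAD, NRT, 12), (IAD, 6370, NRT, NRT, 12), (SEA, 310, IAD, BOS, 16), (SEA, 8430, NRT, BOS, 16), (SFO, 5070, DEN, BOS, 37), (SFO, 5070, DEN, HND, 34)}
Keep only column(s) code, dist, src: {(BOS, 310, SEA), (BOS, 5070, SFO), (BOS, 8430, SEA), (HND, 5070, SFO), (NRT, 3710, IAD), (NRT, 6370, IAD)}
Selection code != MIA: {(JFK, 580, SFO), (LHR, 1220, ORD), (NRT, 1210, MIA)}
Taking the difference: {(BOS, 310, SEA), (BOS, 5070, SFO), (BOS, 8430, SEA), (HND, 5070, SFO), (NRT, 3710, IAD), (NRT, 6370, IAD)}
Keep only column(s) code, src (2 duplicate(s) eliminated): {(BOS, SEA), (BOS, SFO), (HND, SFO), (NRT, IAD)}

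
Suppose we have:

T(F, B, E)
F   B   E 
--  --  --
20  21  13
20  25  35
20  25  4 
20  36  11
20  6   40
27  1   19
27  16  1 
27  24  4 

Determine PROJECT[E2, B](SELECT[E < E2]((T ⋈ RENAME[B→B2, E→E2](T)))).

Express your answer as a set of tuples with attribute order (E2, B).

{(11, 25), (13, 25), (13, 36), (19, 16), (19, 24), (35, 21), (35, 25), (35, 36), (4, 16), (40, 21), (40, 25), (40, 36)}

ρ[B→B2, E→E2]: schema becomes (F, B2, E2); tuples unchanged.
T ⋈ RENAME[B→B2, E→E2](T) (natural join on F): {(20, 21, 13, 21, 13), (20, 21, 13, 25, 35), (20, 21, 13, 25, 4), (20, 21, 13, 36, 11), (20, 21, 13, 6, 40), (20, 25, 35, 21, 13), (20, 25, 35, 25, 35), (20, 25, 35, 25, 4), (20, 25, 35, 36, 11), (20, 25, 35, 6, 40), (20, 25, 4, 21, 13), (20, 25, 4, 25, 35), (20, 25, 4, 25, 4), (20, 25, 4, 36, 11), (20, 25, 4, 6, 40), (20, 36, 11, 21, 13), (20, 36, 11, 25, 35), (20, 36, 11, 25, 4), (20, 36, 11, 36, 11), (20, 36, 11, 6, 40), (20, 6, 40, 21, 13), (20, 6, 40, 25, 35), (20, 6, 40, 25, 4), (20, 6, 40, 36, 11), (20, 6, 40, 6, 40), (27, 1, 19, 1, 19), (27, 1, 19, 16, 1), (27, 1, 19, 24, 4), (27, 16, 1, 1, 19), (27, 16, 1, 16, 1), (27, 16, 1, 24, 4), (27, 24, 4, 1, 19), (27, 24, 4, 16, 1), (27, 24, 4, 24, 4)}
Filtering on E < E2 leaves {(20, 21, 13, 25, 35), (20, 21, 13, 6, 40), (20, 25, 35, 6, 40), (20, 25, 4, 21, 13), (20, 25, 4, 25, 35), (20, 25, 4, 36, 11), (20, 25, 4, 6, 40), (20, 36, 11, 21, 13), (20, 36, 11, 25, 35), (20, 36, 11, 6, 40), (27, 16, 1, 1, 19), (27, 16, 1, 24, 4), (27, 24, 4, 1, 19)}.
π_{E2, B} gives {(11, 25), (13, 25), (13, 36), (19, 16), (19, 24), (35, 21), (35, 25), (35, 36), (4, 16), (40, 21), (40, 25), (40, 36)} (1 duplicate(s) eliminated).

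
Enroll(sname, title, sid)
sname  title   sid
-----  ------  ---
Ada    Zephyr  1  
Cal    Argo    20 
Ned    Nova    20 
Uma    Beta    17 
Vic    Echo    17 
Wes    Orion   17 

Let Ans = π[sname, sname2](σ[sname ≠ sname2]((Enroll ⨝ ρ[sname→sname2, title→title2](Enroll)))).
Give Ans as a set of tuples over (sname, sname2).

{(Cal, Ned), (Ned, Cal), (Uma, Vic), (Uma, Wes), (Vic, Uma), (Vic, Wes), (Wes, Uma), (Wes, Vic)}

ρ[sname→sname2, title→title2]: schema becomes (sname2, title2, sid); tuples unchanged.
Joining Enroll and ρ[sname→sname2, title→title2](Enroll) on sid yields {(Ada, Zephyr, 1, Ada, Zephyr), (Cal, Argo, 20, Cal, Argo), (Cal, Argo, 20, Ned, Nova), (Ned, Nova, 20, Cal, Argo), (Ned, Nova, 20, Ned, Nova), (Uma, Beta, 17, Uma, Beta), (Uma, Beta, 17, Vic, Echo), (Uma, Beta, 17, Wes, Orion), (Vic, Echo, 17, Uma, Beta), (Vic, Echo, 17, Vic, Echo), (Vic, Echo, 17, Wes, Orion), (Wes, Orion, 17, Uma, Beta), (Wes, Orion, 17, Vic, Echo), (Wes, Orion, 17, Wes, Orion)}.
Apply σ_{sname ≠ sname2}; surviving tuples: {(Cal, Argo, 20, Ned, Nova), (Ned, Nova, 20, Cal, Argo), (Uma, Beta, 17, Vic, Echo), (Uma, Beta, 17, Wes, Orion), (Vic, Echo, 17, Uma, Beta), (Vic, Echo, 17, Wes, Orion), (Wes, Orion, 17, Uma, Beta), (Wes, Orion, 17, Vic, Echo)}
Projecting to sname, sname2: {(Cal, Ned), (Ned, Cal), (Uma, Vic), (Uma, Wes), (Vic, Uma), (Vic, Wes), (Wes, Uma), (Wes, Vic)}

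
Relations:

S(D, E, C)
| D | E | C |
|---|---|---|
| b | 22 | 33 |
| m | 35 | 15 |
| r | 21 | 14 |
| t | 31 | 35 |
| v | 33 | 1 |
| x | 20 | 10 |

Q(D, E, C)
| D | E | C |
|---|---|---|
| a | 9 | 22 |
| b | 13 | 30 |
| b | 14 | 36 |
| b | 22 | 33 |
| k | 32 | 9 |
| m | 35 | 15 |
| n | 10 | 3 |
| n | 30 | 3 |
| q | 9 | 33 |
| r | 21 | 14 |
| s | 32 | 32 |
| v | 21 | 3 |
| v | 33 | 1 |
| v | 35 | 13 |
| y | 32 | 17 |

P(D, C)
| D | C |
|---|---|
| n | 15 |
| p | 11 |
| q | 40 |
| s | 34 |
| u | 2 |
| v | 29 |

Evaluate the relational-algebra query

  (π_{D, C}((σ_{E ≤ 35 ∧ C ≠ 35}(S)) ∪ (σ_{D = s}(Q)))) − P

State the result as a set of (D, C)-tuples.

{(b, 33), (m, 15), (r, 14), (s, 32), (v, 1), (x, 10)}

σ[E ≤ 35 ∧ C ≠ 35]: keep tuples satisfying E ≤ 35 ∧ C ≠ 35 → {(b, 22, 33), (m, 35, 15), (r, 21, 14), (v, 33, 1), (x, 20, 10)}
σ[D = s]: keep tuples satisfying D = s → {(s, 32, 32)}
Union: {(b, 22, 33), (m, 35, 15), (r, 21, 14), (v, 33, 1), (x, 20, 10)} with {(s, 32, 32)} → {(b, 22, 33), (m, 35, 15), (r, 21, 14), (s, 32, 32), (v, 33, 1), (x, 20, 10)}
π[D, C]: project onto (D, C) → {(b, 33), (m, 15), (r, 14), (s, 32), (v, 1), (x, 10)}
Difference: {(b, 33), (m, 15), (r, 14), (s, 32), (v, 1), (x, 10)} with {(n, 15), (p, 11), (q, 40), (s, 34), (u, 2), (v, 29)} → {(b, 33), (m, 15), (r, 14), (s, 32), (v, 1), (x, 10)}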